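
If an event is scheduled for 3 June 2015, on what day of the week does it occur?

Wednesday

January 1, 2015 is a Thursday.
Jan 1, 2015 → Feb 1, 2015: 31 days (January has 31).
Feb 1, 2015 → Mar 1, 2015: 28 days (February has 28).
Mar 1, 2015 → Apr 1, 2015: 31 days (March has 31).
Apr 1, 2015 → May 1, 2015: 30 days (April has 30).
May 1, 2015 → Jun 1, 2015: 31 days (May has 31).
Jun 1, 2015 → Jun 3, 2015: 2 days.
Total: 153 days.
153 mod 7 = 6, so Thursday + 6 = Wednesday.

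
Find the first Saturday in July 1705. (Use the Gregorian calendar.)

July 4, 1705

July 1, 1705 is a Wednesday.
The first Saturday is therefore July 4 (3 days later).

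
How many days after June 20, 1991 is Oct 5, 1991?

Jun 20, 1991 → Jul 20, 1991: 30 days (June has 30).
Jul 20, 1991 → Aug 20, 1991: 31 days (July has 31).
Aug 20, 1991 → Sep 20, 1991: 31 days (August has 31).
Sep 20, 1991 → Oct 5, 1991: 15 days.
Total: 107 days.

107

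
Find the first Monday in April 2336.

April 6, 2336

April 1, 2336 is a Wednesday.
The first Monday is therefore April 6 (5 days later).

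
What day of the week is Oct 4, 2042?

Doomsday rule: the anchor day for the 2000s is Tuesday. For year 42: 42÷12 = 3 r 6, and 6÷4 = 1, so 3+6+1 = 10.
Tuesday + 10 ≡ Friday — that's 2042's doomsday.
In October the doomsday date is Oct 10.
Oct 4 is 6 days before Oct 10; 6 mod 7 = 6, so Friday − 6 = Saturday.

Saturday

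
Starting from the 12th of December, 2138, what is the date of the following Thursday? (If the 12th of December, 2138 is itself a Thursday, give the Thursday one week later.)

Dec 12, 2138 is a Friday.
From Friday to the next Thursday is 6 days.
Dec 12, 2138 + 6 = Dec 18, 2138.

December 18, 2138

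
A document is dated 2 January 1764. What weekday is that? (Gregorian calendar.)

Monday

Doomsday rule: the anchor day for the 1700s is Sunday. For year 64: 64÷12 = 5 r 4, and 4÷4 = 1, so 5+4+1 = 10.
Sunday + 10 ≡ Wednesday — that's 1764's doomsday.
In January the doomsday date is Jan 4 (1764 is a leap year (divisible by 4)).
Jan 2 is 2 days before Jan 4; 2 mod 7 = 2, so Wednesday − 2 = Monday.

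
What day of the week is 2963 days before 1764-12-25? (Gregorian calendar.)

Sunday

Dec 25, 1764 is a Tuesday.
2963 mod 7 = 2, so 2963 days before a Tuesday is Tuesday − 2 = Sunday.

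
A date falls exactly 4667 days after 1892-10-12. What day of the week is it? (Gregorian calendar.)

Monday

First find the weekday of Oct 12, 1892. Doomsday rule: the anchor day for the 1800s is Friday. For year 92: 92÷12 = 7 r 8, and 8÷4 = 2, so 7+8+2 = 17.
Friday + 17 ≡ Monday — that's 1892's doomsday.
In October the doomsday date is Oct 10.
Oct 12 is 2 days after Oct 10; 2 mod 7 = 2, so Monday + 2 = Wednesday.
4667 mod 7 = 5, so 4667 days after a Wednesday is Wednesday + 5 = Monday.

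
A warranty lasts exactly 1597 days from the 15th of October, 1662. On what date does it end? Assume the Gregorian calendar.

February 28, 1667

+365 (one year) → Oct 15, 1663 (1232 left).
+366 (one year; includes Feb 29, 1664) → Oct 15, 1664 (866 left).
+365 (one year) → Oct 15, 1665 (501 left).
+365 (one year) → Oct 15, 1666 (136 left).
Oct has 31 days: +17 → Nov 1, 1666 (119 left).
Nov has 30 days: +30 → Dec 1, 1666 (89 left).
Dec has 31 days: +31 → Jan 1, 1667 (58 left).
Jan has 31 days: +31 → Feb 1, 1667 (27 left).
+27 → Feb 28, 1667.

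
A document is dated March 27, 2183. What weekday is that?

Thursday

Doomsday rule: the anchor day for the 2100s is Sunday. For year 83: 83÷12 = 6 r 11, and 11÷4 = 2, so 6+11+2 = 19.
Sunday + 19 ≡ Friday — that's 2183's doomsday.
In March the doomsday date is Mar 14.
Mar 27 is 13 days after Mar 14; 13 mod 7 = 6, so Friday + 6 = Thursday.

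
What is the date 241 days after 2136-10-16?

Oct has 31 days: +16 → Nov 1, 2136 (225 left).
Nov has 30 days: +30 → Dec 1, 2136 (195 left).
Dec has 31 days: +31 → Jan 1, 2137 (164 left).
Jan has 31 days: +31 → Feb 1, 2137 (133 left).
Feb has 28 days: +28 → Mar 1, 2137 (105 left).
Mar has 31 days: +31 → Apr 1, 2137 (74 left).
Apr has 30 days: +30 → May 1, 2137 (44 left).
May has 31 days: +31 → Jun 1, 2137 (13 left).
+13 → Jun 14, 2137.

June 14, 2137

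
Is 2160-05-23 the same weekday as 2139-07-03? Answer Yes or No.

Yes

From Jul 3, 2139 to May 23, 2160 is 7630 days.
7630 mod 7 = 0, so they are the same weekday.
(Jul 3, 2139 is a Friday; May 23, 2160 is a Friday.)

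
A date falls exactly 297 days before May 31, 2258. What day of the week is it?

May 31, 2258 is a Monday.
297 mod 7 = 3, so 297 days before a Monday is Monday − 3 = Friday.

Friday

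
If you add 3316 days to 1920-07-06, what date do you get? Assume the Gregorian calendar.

August 4, 1929

+365 (one year) → Jul 6, 1921 (2951 left).
+365 (one year) → Jul 6, 1922 (2586 left).
+365 (one year) → Jul 6, 1923 (2221 left).
+366 (one year; includes Feb 29, 1924) → Jul 6, 1924 (1855 left).
+365 (one year) → Jul 6, 1925 (1490 left).
+365 (one year) → Jul 6, 1926 (1125 left).
+365 (one year) → Jul 6, 1927 (760 left).
+366 (one year; includes Feb 29, 1928) → Jul 6, 1928 (394 left).
Jul has 31 days: +26 → Aug 1, 1928 (368 left).
Aug has 31 days: +31 → Sep 1, 1928 (337 left).
Sep has 30 days: +30 → Oct 1, 1928 (307 left).
Oct has 31 days: +31 → Nov 1, 1928 (276 left).
Nov has 30 days: +30 → Dec 1, 1928 (246 left).
Dec has 31 days: +31 → Jan 1, 1929 (215 left).
Jan has 31 days: +31 → Feb 1, 1929 (184 left).
Feb has 28 days: +28 → Mar 1, 1929 (156 left).
Mar has 31 days: +31 → Apr 1, 1929 (125 left).
Apr has 30 days: +30 → May 1, 1929 (95 left).
May has 31 days: +31 → Jun 1, 1929 (64 left).
Jun has 30 days: +30 → Jul 1, 1929 (34 left).
Jul has 31 days: +31 → Aug 1, 1929 (3 left).
+3 → Aug 4, 1929.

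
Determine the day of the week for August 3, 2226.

Thursday

Doomsday rule: the anchor day for the 2200s is Friday. For year 26: 26÷12 = 2 r 2, and 2÷4 = 0, so 2+2+0 = 4.
Friday + 4 ≡ Tuesday — that's 2226's doomsday.
In August the doomsday date is Aug 8.
Aug 3 is 5 days before Aug 8; 5 mod 7 = 5, so Tuesday − 5 = Thursday.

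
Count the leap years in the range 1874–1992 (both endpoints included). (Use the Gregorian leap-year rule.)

Multiples of 4 in [1874,1992]: 30.
Of those, multiples of 100: 1 (not leap unless ÷400).
Multiples of 400: 0.
Leap years = 30 − 1 + 0 = 29.

29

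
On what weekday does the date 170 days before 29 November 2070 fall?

First find the weekday of Nov 29, 2070. Doomsday rule: the anchor day for the 2000s is Tuesday. For year 70: 70÷12 = 5 r 10, and 10÷4 = 2, so 5+10+2 = 17.
Tuesday + 17 ≡ Friday — that's 2070's doomsday.
In November the doomsday date is Nov 7.
Nov 29 is 22 days after Nov 7; 22 mod 7 = 1, so Friday + 1 = Saturday.
170 mod 7 = 2, so 170 days before a Saturday is Saturday − 2 = Thursday.

Thursday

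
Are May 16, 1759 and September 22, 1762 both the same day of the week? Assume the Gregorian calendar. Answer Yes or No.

From May 16, 1759 to Sep 22, 1762 is 1225 days.
1225 mod 7 = 0, so they are the same weekday.
(May 16, 1759 is a Wednesday; Sep 22, 1762 is a Wednesday.)

Yes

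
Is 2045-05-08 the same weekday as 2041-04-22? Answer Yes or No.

Yes

From Apr 22, 2041 to May 8, 2045 is 1477 days.
1477 mod 7 = 0, so they are the same weekday.
(Apr 22, 2041 is a Monday; May 8, 2045 is a Monday.)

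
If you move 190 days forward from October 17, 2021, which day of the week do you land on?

First find the weekday of Oct 17, 2021. Doomsday rule: the anchor day for the 2000s is Tuesday. For year 21: 21÷12 = 1 r 9, and 9÷4 = 2, so 1+9+2 = 12.
Tuesday + 12 ≡ Sunday — that's 2021's doomsday.
In October the doomsday date is Oct 10.
Oct 17 is 7 days after Oct 10; 7 mod 7 = 0, so Sunday + 0 = Sunday.
190 mod 7 = 1, so 190 days after a Sunday is Sunday + 1 = Monday.

Monday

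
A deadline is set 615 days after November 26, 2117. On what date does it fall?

+365 (one year) → Nov 26, 2118 (250 left).
Nov has 30 days: +5 → Dec 1, 2118 (245 left).
Dec has 31 days: +31 → Jan 1, 2119 (214 left).
Jan has 31 days: +31 → Feb 1, 2119 (183 left).
Feb has 28 days: +28 → Mar 1, 2119 (155 left).
Mar has 31 days: +31 → Apr 1, 2119 (124 left).
Apr has 30 days: +30 → May 1, 2119 (94 left).
May has 31 days: +31 → Jun 1, 2119 (63 left).
Jun has 30 days: +30 → Jul 1, 2119 (33 left).
Jul has 31 days: +31 → Aug 1, 2119 (2 left).
+2 → Aug 3, 2119.

August 3, 2119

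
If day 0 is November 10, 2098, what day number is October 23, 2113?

Nov 10, 2098 → Nov 10, 2099: 365 days.
Nov 10, 2099 → Nov 10, 2100: 365 days.
Nov 10, 2100 → Nov 10, 2101: 365 days.
Nov 10, 2101 → Nov 10, 2102: 365 days.
Nov 10, 2102 → Nov 10, 2103: 365 days.
Nov 10, 2103 → Nov 10, 2104: 366 days (Feb 29, 2104 is in that span).
Nov 10, 2104 → Nov 10, 2105: 365 days.
Nov 10, 2105 → Nov 10, 2106: 365 days.
Nov 10, 2106 → Nov 10, 2107: 365 days.
Nov 10, 2107 → Nov 10, 2108: 366 days (Feb 29, 2108 is in that span).
Nov 10, 2108 → Nov 10, 2109: 365 days.
Nov 10, 2109 → Nov 10, 2110: 365 days.
Nov 10, 2110 → Nov 10, 2111: 365 days.
Nov 10, 2111 → Nov 10, 2112: 366 days (Feb 29, 2112 is in that span).
Nov 10, 2112 → Dec 10, 2112: 30 days (November has 30).
Dec 10, 2112 → Jan 10, 2113: 31 days (December has 31).
Jan 10, 2113 → Feb 10, 2113: 31 days (January has 31).
Feb 10, 2113 → Mar 10, 2113: 28 days (February has 28).
Mar 10, 2113 → Apr 10, 2113: 31 days (March has 31).
Apr 10, 2113 → May 10, 2113: 30 days (April has 30).
May 10, 2113 → Jun 10, 2113: 31 days (May has 31).
Jun 10, 2113 → Jul 10, 2113: 30 days (June has 30).
Jul 10, 2113 → Aug 10, 2113: 31 days (July has 31).
Aug 10, 2113 → Sep 10, 2113: 31 days (August has 31).
Sep 10, 2113 → Oct 10, 2113: 30 days (September has 30).
Oct 10, 2113 → Oct 23, 2113: 13 days.
Total: 5460 days.

5460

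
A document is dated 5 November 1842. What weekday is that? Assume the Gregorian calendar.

Saturday

Doomsday rule: the anchor day for the 1800s is Friday. For year 42: 42÷12 = 3 r 6, and 6÷4 = 1, so 3+6+1 = 10.
Friday + 10 ≡ Monday — that's 1842's doomsday.
In November the doomsday date is Nov 7.
Nov 5 is 2 days before Nov 7; 2 mod 7 = 2, so Monday − 2 = Saturday.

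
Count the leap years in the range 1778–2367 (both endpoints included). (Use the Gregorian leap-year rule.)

142

Multiples of 4 in [1778,2367]: 147.
Of those, multiples of 100: 6 (not leap unless ÷400).
Multiples of 400: 1.
Leap years = 147 − 6 + 1 = 142.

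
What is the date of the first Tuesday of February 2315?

February 2, 2315

February 1, 2315 is a Monday.
The first Tuesday is therefore February 2 (1 days later).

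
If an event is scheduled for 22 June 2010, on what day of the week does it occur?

Tuesday

January 1, 2010 is a Friday.
Jan 1, 2010 → Feb 1, 2010: 31 days (January has 31).
Feb 1, 2010 → Mar 1, 2010: 28 days (February has 28).
Mar 1, 2010 → Apr 1, 2010: 31 days (March has 31).
Apr 1, 2010 → May 1, 2010: 30 days (April has 30).
May 1, 2010 → Jun 1, 2010: 31 days (May has 31).
Jun 1, 2010 → Jun 22, 2010: 21 days.
Total: 172 days.
172 mod 7 = 4, so Friday + 4 = Tuesday.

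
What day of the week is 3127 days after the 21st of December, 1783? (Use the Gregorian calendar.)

First find the weekday of Dec 21, 1783. Doomsday rule: the anchor day for the 1700s is Sunday. For year 83: 83÷12 = 6 r 11, and 11÷4 = 2, so 6+11+2 = 19.
Sunday + 19 ≡ Friday — that's 1783's doomsday.
In December the doomsday date is Dec 12.
Dec 21 is 9 days after Dec 12; 9 mod 7 = 2, so Friday + 2 = Sunday.
3127 mod 7 = 5, so 3127 days after a Sunday is Sunday + 5 = Friday.

Friday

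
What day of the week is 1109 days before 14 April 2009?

Saturday

First find the weekday of Apr 14, 2009. Doomsday rule: the anchor day for the 2000s is Tuesday. For year 09: 9÷12 = 0 r 9, and 9÷4 = 2, so 0+9+2 = 11.
Tuesday + 11 ≡ Saturday — that's 2009's doomsday.
In April the doomsday date is Apr 4.
Apr 14 is 10 days after Apr 4; 10 mod 7 = 3, so Saturday + 3 = Tuesday.
1109 mod 7 = 3, so 1109 days before a Tuesday is Tuesday − 3 = Saturday.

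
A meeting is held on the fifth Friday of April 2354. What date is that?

April 30, 2354

April 1, 2354 is a Thursday.
The first Friday is therefore April 2 (1 days later).
The fifth Friday is 2 + 4×7 = April 30.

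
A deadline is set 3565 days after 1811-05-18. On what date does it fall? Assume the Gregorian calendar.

February 19, 1821

+366 (one year; includes Feb 29, 1812) → May 18, 1812 (3199 left).
+365 (one year) → May 18, 1813 (2834 left).
+365 (one year) → May 18, 1814 (2469 left).
+365 (one year) → May 18, 1815 (2104 left).
+366 (one year; includes Feb 29, 1816) → May 18, 1816 (1738 left).
+365 (one year) → May 18, 1817 (1373 left).
+365 (one year) → May 18, 1818 (1008 left).
+365 (one year) → May 18, 1819 (643 left).
+366 (one year; includes Feb 29, 1820) → May 18, 1820 (277 left).
May has 31 days: +14 → Jun 1, 1820 (263 left).
Jun has 30 days: +30 → Jul 1, 1820 (233 left).
Jul has 31 days: +31 → Aug 1, 1820 (202 left).
Aug has 31 days: +31 → Sep 1, 1820 (171 left).
Sep has 30 days: +30 → Oct 1, 1820 (141 left).
Oct has 31 days: +31 → Nov 1, 1820 (110 left).
Nov has 30 days: +30 → Dec 1, 1820 (80 left).
Dec has 31 days: +31 → Jan 1, 1821 (49 left).
Jan has 31 days: +31 → Feb 1, 1821 (18 left).
+18 → Feb 19, 1821.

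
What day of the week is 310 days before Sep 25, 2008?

Tuesday

Sep 25, 2008 is a Thursday.
310 mod 7 = 2, so 310 days before a Thursday is Thursday − 2 = Tuesday.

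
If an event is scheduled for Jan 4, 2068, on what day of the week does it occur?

Wednesday

Doomsday rule: the anchor day for the 2000s is Tuesday. For year 68: 68÷12 = 5 r 8, and 8÷4 = 2, so 5+8+2 = 15.
Tuesday + 15 ≡ Wednesday — that's 2068's doomsday.
In January the doomsday date is Jan 4 (2068 is a leap year (divisible by 4)).
Jan 4 is the doomsday itself: Wednesday.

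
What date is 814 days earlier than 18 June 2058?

−365 (one year) → Jun 18, 2057 (449 left).
−365 (one year) → Jun 18, 2056 (84 left).
−18 → May 31, 2056 (end of May, 31 days; 66 left).
−31 → Apr 30, 2056 (end of Apr, 30 days; 35 left).
−30 → Mar 31, 2056 (end of Mar, 31 days; 5 left).
−5 → Mar 26, 2056.

March 26, 2056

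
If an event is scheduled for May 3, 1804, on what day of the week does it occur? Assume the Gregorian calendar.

Thursday

Doomsday rule: the anchor day for the 1800s is Friday. For year 04: 4÷12 = 0 r 4, and 4÷4 = 1, so 0+4+1 = 5.
Friday + 5 ≡ Wednesday — that's 1804's doomsday.
In May the doomsday date is May 9.
May 3 is 6 days before May 9; 6 mod 7 = 6, so Wednesday − 6 = Thursday.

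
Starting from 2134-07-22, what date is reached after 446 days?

+365 (one year) → Jul 22, 2135 (81 left).
Jul has 31 days: +10 → Aug 1, 2135 (71 left).
Aug has 31 days: +31 → Sep 1, 2135 (40 left).
Sep has 30 days: +30 → Oct 1, 2135 (10 left).
+10 → Oct 11, 2135.

October 11, 2135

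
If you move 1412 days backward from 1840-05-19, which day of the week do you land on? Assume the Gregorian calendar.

May 19, 1840 is a Tuesday.
1412 mod 7 = 5, so 1412 days before a Tuesday is Tuesday − 5 = Thursday.

Thursday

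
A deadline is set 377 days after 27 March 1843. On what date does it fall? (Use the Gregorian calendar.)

April 7, 1844

Mar has 31 days: +5 → Apr 1, 1843 (372 left).
Apr has 30 days: +30 → May 1, 1843 (342 left).
May has 31 days: +31 → Jun 1, 1843 (311 left).
Jun has 30 days: +30 → Jul 1, 1843 (281 left).
Jul has 31 days: +31 → Aug 1, 1843 (250 left).
Aug has 31 days: +31 → Sep 1, 1843 (219 left).
Sep has 30 days: +30 → Oct 1, 1843 (189 left).
Oct has 31 days: +31 → Nov 1, 1843 (158 left).
Nov has 30 days: +30 → Dec 1, 1843 (128 left).
Dec has 31 days: +31 → Jan 1, 1844 (97 left).
Jan has 31 days: +31 → Feb 1, 1844 (66 left).
Feb has 29 days: +29 → Mar 1, 1844 (37 left).
Mar has 31 days: +31 → Apr 1, 1844 (6 left).
+6 → Apr 7, 1844.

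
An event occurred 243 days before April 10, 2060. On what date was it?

August 11, 2059

−10 → Mar 31, 2060 (end of Mar, 31 days; 233 left).
−31 → Feb 29, 2060 (end of Feb, 29 days; 202 left).
−29 → Jan 31, 2060 (end of Jan, 31 days; 173 left).
−31 → Dec 31, 2059 (end of Dec, 31 days; 142 left).
−31 → Nov 30, 2059 (end of Nov, 30 days; 111 left).
−30 → Oct 31, 2059 (end of Oct, 31 days; 81 left).
−31 → Sep 30, 2059 (end of Sep, 30 days; 50 left).
−30 → Aug 31, 2059 (end of Aug, 31 days; 20 left).
−20 → Aug 11, 2059.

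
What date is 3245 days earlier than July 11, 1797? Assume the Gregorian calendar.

August 22, 1788

−365 (one year) → Jul 11, 1796 (2880 left).
−366 (one year; includes Feb 29, 1796) → Jul 11, 1795 (2514 left).
−365 (one year) → Jul 11, 1794 (2149 left).
−365 (one year) → Jul 11, 1793 (1784 left).
−365 (one year) → Jul 11, 1792 (1419 left).
−366 (one year; includes Feb 29, 1792) → Jul 11, 1791 (1053 left).
−365 (one year) → Jul 11, 1790 (688 left).
−365 (one year) → Jul 11, 1789 (323 left).
−11 → Jun 30, 1789 (end of Jun, 30 days; 312 left).
−30 → May 31, 1789 (end of May, 31 days; 282 left).
−31 → Apr 30, 1789 (end of Apr, 30 days; 251 left).
−30 → Mar 31, 1789 (end of Mar, 31 days; 221 left).
−31 → Feb 28, 1789 (end of Feb, 28 days; 190 left).
−28 → Jan 31, 1789 (end of Jan, 31 days; 162 left).
−31 → Dec 31, 1788 (end of Dec, 31 days; 131 left).
−31 → Nov 30, 1788 (end of Nov, 30 days; 100 left).
−30 → Oct 31, 1788 (end of Oct, 31 days; 70 left).
−31 → Sep 30, 1788 (end of Sep, 30 days; 39 left).
−30 → Aug 31, 1788 (end of Aug, 31 days; 9 left).
−9 → Aug 22, 1788.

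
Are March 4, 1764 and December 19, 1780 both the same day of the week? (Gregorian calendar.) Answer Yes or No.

No

From Mar 4, 1764 to Dec 19, 1780 is 6134 days.
6134 mod 7 = 2, so they are different weekdays.
(Mar 4, 1764 is a Sunday; Dec 19, 1780 is a Tuesday.)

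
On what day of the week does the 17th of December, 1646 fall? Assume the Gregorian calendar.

Doomsday rule: the anchor day for the 1600s is Tuesday. For year 46: 46÷12 = 3 r 10, and 10÷4 = 2, so 3+10+2 = 15.
Tuesday + 15 ≡ Wednesday — that's 1646's doomsday.
In December the doomsday date is Dec 12.
Dec 17 is 5 days after Dec 12; 5 mod 7 = 5, so Wednesday + 5 = Monday.

Monday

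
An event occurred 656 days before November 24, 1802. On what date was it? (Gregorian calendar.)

February 6, 1801

−365 (one year) → Nov 24, 1801 (291 left).
−24 → Oct 31, 1801 (end of Oct, 31 days; 267 left).
−31 → Sep 30, 1801 (end of Sep, 30 days; 236 left).
−30 → Aug 31, 1801 (end of Aug, 31 days; 206 left).
−31 → Jul 31, 1801 (end of Jul, 31 days; 175 left).
−31 → Jun 30, 1801 (end of Jun, 30 days; 144 left).
−30 → May 31, 1801 (end of May, 31 days; 114 left).
−31 → Apr 30, 1801 (end of Apr, 30 days; 83 left).
−30 → Mar 31, 1801 (end of Mar, 31 days; 53 left).
−31 → Feb 28, 1801 (end of Feb, 28 days; 22 left).
−22 → Feb 6, 1801.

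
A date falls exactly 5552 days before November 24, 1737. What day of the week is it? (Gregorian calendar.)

First find the weekday of Nov 24, 1737. Doomsday rule: the anchor day for the 1700s is Sunday. For year 37: 37÷12 = 3 r 1, and 1÷4 = 0, so 3+1+0 = 4.
Sunday + 4 ≡ Thursday — that's 1737's doomsday.
In November the doomsday date is Nov 7.
Nov 24 is 17 days after Nov 7; 17 mod 7 = 3, so Thursday + 3 = Sunday.
5552 mod 7 = 1, so 5552 days before a Sunday is Sunday − 1 = Saturday.

Saturday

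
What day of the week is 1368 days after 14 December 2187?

First find the weekday of Dec 14, 2187. Doomsday rule: the anchor day for the 2100s is Sunday. For year 87: 87÷12 = 7 r 3, and 3÷4 = 0, so 7+3+0 = 10.
Sunday + 10 ≡ Wednesday — that's 2187's doomsday.
In December the doomsday date is Dec 12.
Dec 14 is 2 days after Dec 12; 2 mod 7 = 2, so Wednesday + 2 = Friday.
1368 mod 7 = 3, so 1368 days after a Friday is Friday + 3 = Monday.

Monday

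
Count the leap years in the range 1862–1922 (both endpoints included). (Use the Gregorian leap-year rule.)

14

Multiples of 4 in [1862,1922]: 15.
Of those, multiples of 100: 1 (not leap unless ÷400).
Multiples of 400: 0.
Leap years = 15 − 1 + 0 = 14.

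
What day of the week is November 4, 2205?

Monday

Doomsday rule: the anchor day for the 2200s is Friday. For year 05: 5÷12 = 0 r 5, and 5÷4 = 1, so 0+5+1 = 6.
Friday + 6 ≡ Thursday — that's 2205's doomsday.
In November the doomsday date is Nov 7.
Nov 4 is 3 days before Nov 7; 3 mod 7 = 3, so Thursday − 3 = Monday.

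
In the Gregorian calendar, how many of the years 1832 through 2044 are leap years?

Multiples of 4 in [1832,2044]: 54.
Of those, multiples of 100: 2 (not leap unless ÷400).
Multiples of 400: 1.
Leap years = 54 − 2 + 1 = 53.

53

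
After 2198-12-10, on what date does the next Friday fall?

Dec 10, 2198 is a Monday.
From Monday to the next Friday is 4 days.
Dec 10, 2198 + 4 = Dec 14, 2198.

December 14, 2198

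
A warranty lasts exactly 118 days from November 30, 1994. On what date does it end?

Nov has 30 days: +1 → Dec 1, 1994 (117 left).
Dec has 31 days: +31 → Jan 1, 1995 (86 left).
Jan has 31 days: +31 → Feb 1, 1995 (55 left).
Feb has 28 days: +28 → Mar 1, 1995 (27 left).
+27 → Mar 28, 1995.

March 28, 1995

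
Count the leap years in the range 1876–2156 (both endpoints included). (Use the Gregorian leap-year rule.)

Multiples of 4 in [1876,2156]: 71.
Of those, multiples of 100: 3 (not leap unless ÷400).
Multiples of 400: 1.
Leap years = 71 − 3 + 1 = 69.

69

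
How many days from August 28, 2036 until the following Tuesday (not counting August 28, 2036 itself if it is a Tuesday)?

Aug 28, 2036 is a Thursday.
From Thursday to the next Tuesday is 5 days.

5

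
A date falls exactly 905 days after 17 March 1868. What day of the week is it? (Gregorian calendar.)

Thursday

First find the weekday of Mar 17, 1868. Doomsday rule: the anchor day for the 1800s is Friday. For year 68: 68÷12 = 5 r 8, and 8÷4 = 2, so 5+8+2 = 15.
Friday + 15 ≡ Saturday — that's 1868's doomsday.
In March the doomsday date is Mar 14.
Mar 17 is 3 days after Mar 14; 3 mod 7 = 3, so Saturday + 3 = Tuesday.
905 mod 7 = 2, so 905 days after a Tuesday is Tuesday + 2 = Thursday.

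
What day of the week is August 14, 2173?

Doomsday rule: the anchor day for the 2100s is Sunday. For year 73: 73÷12 = 6 r 1, and 1÷4 = 0, so 6+1+0 = 7.
Sunday + 7 ≡ Sunday — that's 2173's doomsday.
In August the doomsday date is Aug 8.
Aug 14 is 6 days after Aug 8; 6 mod 7 = 6, so Sunday + 6 = Saturday.

Saturday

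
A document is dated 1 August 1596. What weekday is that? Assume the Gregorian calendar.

Thursday

Doomsday rule: the anchor day for the 1500s is Wednesday. For year 96: 96÷12 = 8 r 0, and 0÷4 = 0, so 8+0+0 = 8.
Wednesday + 8 ≡ Thursday — that's 1596's doomsday.
In August the doomsday date is Aug 8.
Aug 1 is 7 days before Aug 8; 7 mod 7 = 0, so Thursday − 0 = Thursday.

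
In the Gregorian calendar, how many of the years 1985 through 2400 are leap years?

101

Multiples of 4 in [1985,2400]: 104.
Of those, multiples of 100: 5 (not leap unless ÷400).
Multiples of 400: 2.
Leap years = 104 − 5 + 2 = 101.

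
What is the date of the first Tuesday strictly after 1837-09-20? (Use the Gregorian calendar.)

September 26, 1837

Sep 20, 1837 is a Wednesday.
From Wednesday to the next Tuesday is 6 days.
Sep 20, 1837 + 6 = Sep 26, 1837.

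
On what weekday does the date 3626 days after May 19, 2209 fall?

First find the weekday of May 19, 2209. Doomsday rule: the anchor day for the 2200s is Friday. For year 09: 9÷12 = 0 r 9, and 9÷4 = 2, so 0+9+2 = 11.
Friday + 11 ≡ Tuesday — that's 2209's doomsday.
In May the doomsday date is May 9.
May 19 is 10 days after May 9; 10 mod 7 = 3, so Tuesday + 3 = Friday.
3626 mod 7 = 0, so 3626 days after a Friday is Friday + 0 = Friday.

Friday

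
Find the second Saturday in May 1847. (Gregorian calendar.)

May 1, 1847 is a Saturday.
The first Saturday is therefore May 1 (same day).
The second Saturday is 1 + 1×7 = May 8.

May 8, 1847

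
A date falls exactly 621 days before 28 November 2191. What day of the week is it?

Wednesday

First find the weekday of Nov 28, 2191. Doomsday rule: the anchor day for the 2100s is Sunday. For year 91: 91÷12 = 7 r 7, and 7÷4 = 1, so 7+7+1 = 15.
Sunday + 15 ≡ Monday — that's 2191's doomsday.
In November the doomsday date is Nov 7.
Nov 28 is 21 days after Nov 7; 21 mod 7 = 0, so Monday + 0 = Monday.
621 mod 7 = 5, so 621 days before a Monday is Monday − 5 = Wednesday.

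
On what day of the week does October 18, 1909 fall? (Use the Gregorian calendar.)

Monday

January 1, 1909 is a Friday.
Jan 1, 1909 → Feb 1, 1909: 31 days (January has 31).
Feb 1, 1909 → Mar 1, 1909: 28 days (February has 28).
Mar 1, 1909 → Apr 1, 1909: 31 days (March has 31).
Apr 1, 1909 → May 1, 1909: 30 days (April has 30).
May 1, 1909 → Jun 1, 1909: 31 days (May has 31).
Jun 1, 1909 → Jul 1, 1909: 30 days (June has 30).
Jul 1, 1909 → Aug 1, 1909: 31 days (July has 31).
Aug 1, 1909 → Sep 1, 1909: 31 days (August has 31).
Sep 1, 1909 → Oct 1, 1909: 30 days (September has 30).
Oct 1, 1909 → Oct 18, 1909: 17 days.
Total: 290 days.
290 mod 7 = 3, so Friday + 3 = Monday.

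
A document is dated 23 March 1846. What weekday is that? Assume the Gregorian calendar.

Monday

Doomsday rule: the anchor day for the 1800s is Friday. For year 46: 46÷12 = 3 r 10, and 10÷4 = 2, so 3+10+2 = 15.
Friday + 15 ≡ Saturday — that's 1846's doomsday.
In March the doomsday date is Mar 14.
Mar 23 is 9 days after Mar 14; 9 mod 7 = 2, so Saturday + 2 = Monday.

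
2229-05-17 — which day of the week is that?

Sunday

Doomsday rule: the anchor day for the 2200s is Friday. For year 29: 29÷12 = 2 r 5, and 5÷4 = 1, so 2+5+1 = 8.
Friday + 8 ≡ Saturday — that's 2229's doomsday.
In May the doomsday date is May 9.
May 17 is 8 days after May 9; 8 mod 7 = 1, so Saturday + 1 = Sunday.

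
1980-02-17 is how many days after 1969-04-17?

3958

Apr 17, 1969 → Apr 17, 1970: 365 days.
Apr 17, 1970 → Apr 17, 1971: 365 days.
Apr 17, 1971 → Apr 17, 1972: 366 days (Feb 29, 1972 is in that span).
Apr 17, 1972 → Apr 17, 1973: 365 days.
Apr 17, 1973 → Apr 17, 1974: 365 days.
Apr 17, 1974 → Apr 17, 1975: 365 days.
Apr 17, 1975 → Apr 17, 1976: 366 days (Feb 29, 1976 is in that span).
Apr 17, 1976 → Apr 17, 1977: 365 days.
Apr 17, 1977 → Apr 17, 1978: 365 days.
Apr 17, 1978 → Apr 17, 1979: 365 days.
Apr 17, 1979 → May 17, 1979: 30 days (April has 30).
May 17, 1979 → Jun 17, 1979: 31 days (May has 31).
Jun 17, 1979 → Jul 17, 1979: 30 days (June has 30).
Jul 17, 1979 → Aug 17, 1979: 31 days (July has 31).
Aug 17, 1979 → Sep 17, 1979: 31 days (August has 31).
Sep 17, 1979 → Oct 17, 1979: 30 days (September has 30).
Oct 17, 1979 → Nov 17, 1979: 31 days (October has 31).
Nov 17, 1979 → Dec 17, 1979: 30 days (November has 30).
Dec 17, 1979 → Jan 17, 1980: 31 days (December has 31).
Jan 17, 1980 → Feb 17, 1980: 31 days.
Total: 3958 days.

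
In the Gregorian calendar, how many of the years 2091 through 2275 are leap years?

44

Multiples of 4 in [2091,2275]: 46.
Of those, multiples of 100: 2 (not leap unless ÷400).
Multiples of 400: 0.
Leap years = 46 − 2 + 0 = 44.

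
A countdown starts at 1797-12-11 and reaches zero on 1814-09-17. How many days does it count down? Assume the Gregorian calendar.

6123

Dec 11, 1797 → Dec 11, 1798: 365 days.
Dec 11, 1798 → Dec 11, 1799: 365 days.
Dec 11, 1799 → Dec 11, 1800: 365 days.
Dec 11, 1800 → Dec 11, 1801: 365 days.
Dec 11, 1801 → Dec 11, 1802: 365 days.
Dec 11, 1802 → Dec 11, 1803: 365 days.
Dec 11, 1803 → Dec 11, 1804: 366 days (Feb 29, 1804 is in that span).
Dec 11, 1804 → Dec 11, 1805: 365 days.
Dec 11, 1805 → Dec 11, 1806: 365 days.
Dec 11, 1806 → Dec 11, 1807: 365 days.
Dec 11, 1807 → Dec 11, 1808: 366 days (Feb 29, 1808 is in that span).
Dec 11, 1808 → Dec 11, 1809: 365 days.
Dec 11, 1809 → Dec 11, 1810: 365 days.
Dec 11, 1810 → Dec 11, 1811: 365 days.
Dec 11, 1811 → Dec 11, 1812: 366 days (Feb 29, 1812 is in that span).
Dec 11, 1812 → Dec 11, 1813: 365 days.
Dec 11, 1813 → Jan 11, 1814: 31 days (December has 31).
Jan 11, 1814 → Feb 11, 1814: 31 days (January has 31).
Feb 11, 1814 → Mar 11, 1814: 28 days (February has 28).
Mar 11, 1814 → Apr 11, 1814: 31 days (March has 31).
Apr 11, 1814 → May 11, 1814: 30 days (April has 30).
May 11, 1814 → Jun 11, 1814: 31 days (May has 31).
Jun 11, 1814 → Jul 11, 1814: 30 days (June has 30).
Jul 11, 1814 → Aug 11, 1814: 31 days (July has 31).
Aug 11, 1814 → Sep 11, 1814: 31 days (August has 31).
Sep 11, 1814 → Sep 17, 1814: 6 days.
Total: 6123 days.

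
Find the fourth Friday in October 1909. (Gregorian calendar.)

October 1, 1909 is a Friday.
The first Friday is therefore October 1 (same day).
The fourth Friday is 1 + 3×7 = October 22.

October 22, 1909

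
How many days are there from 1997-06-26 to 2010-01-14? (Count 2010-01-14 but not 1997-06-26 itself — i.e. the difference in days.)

Jun 26, 1997 → Jun 26, 1998: 365 days.
Jun 26, 1998 → Jun 26, 1999: 365 days.
Jun 26, 1999 → Jun 26, 2000: 366 days (Feb 29, 2000 is in that span).
Jun 26, 2000 → Jun 26, 2001: 365 days.
Jun 26, 2001 → Jun 26, 2002: 365 days.
Jun 26, 2002 → Jun 26, 2003: 365 days.
Jun 26, 2003 → Jun 26, 2004: 366 days (Feb 29, 2004 is in that span).
Jun 26, 2004 → Jun 26, 2005: 365 days.
Jun 26, 2005 → Jun 26, 2006: 365 days.
Jun 26, 2006 → Jun 26, 2007: 365 days.
Jun 26, 2007 → Jun 26, 2008: 366 days (Feb 29, 2008 is in that span).
Jun 26, 2008 → Jun 26, 2009: 365 days.
Jun 26, 2009 → Jul 26, 2009: 30 days (June has 30).
Jul 26, 2009 → Aug 26, 2009: 31 days (July has 31).
Aug 26, 2009 → Sep 26, 2009: 31 days (August has 31).
Sep 26, 2009 → Oct 26, 2009: 30 days (September has 30).
Oct 26, 2009 → Nov 26, 2009: 31 days (October has 31).
Nov 26, 2009 → Dec 26, 2009: 30 days (November has 30).
Dec 26, 2009 → Jan 14, 2010: 19 days.
Total: 4585 days.

4585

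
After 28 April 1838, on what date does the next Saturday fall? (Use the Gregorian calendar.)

Apr 28, 1838 is a Saturday.
From Saturday to the next Saturday is 7 days.
Apr 28, 1838 + 7 = May 5, 1838.

May 5, 1838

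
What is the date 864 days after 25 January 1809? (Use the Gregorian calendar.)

June 8, 1811

+365 (one year) → Jan 25, 1810 (499 left).
+365 (one year) → Jan 25, 1811 (134 left).
Jan has 31 days: +7 → Feb 1, 1811 (127 left).
Feb has 28 days: +28 → Mar 1, 1811 (99 left).
Mar has 31 days: +31 → Apr 1, 1811 (68 left).
Apr has 30 days: +30 → May 1, 1811 (38 left).
May has 31 days: +31 → Jun 1, 1811 (7 left).
+7 → Jun 8, 1811.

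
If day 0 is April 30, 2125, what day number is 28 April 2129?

1459

Apr 30, 2125 → Apr 30, 2126: 365 days.
Apr 30, 2126 → Apr 30, 2127: 365 days.
Apr 30, 2127 → Apr 30, 2128: 366 days (Feb 29, 2128 is in that span).
Apr 30, 2128 → May 30, 2128: 30 days (April has 30).
May 30, 2128 → Jun 30, 2128: 31 days (May has 31).
Jun 30, 2128 → Jul 30, 2128: 30 days (June has 30).
Jul 30, 2128 → Aug 30, 2128: 31 days (July has 31).
Aug 30, 2128 → Sep 30, 2128: 31 days (August has 31).
Sep 30, 2128 → Oct 30, 2128: 30 days (September has 30).
Oct 30, 2128 → Nov 30, 2128: 31 days (October has 31).
Nov 30, 2128 → Dec 30, 2128: 30 days (November has 30).
Dec 30, 2128 → Jan 30, 2129: 31 days (December has 31).
Jan 30, 2129 → Feb 28, 2129: 29 days (January has 31).
Feb 28, 2129 → Mar 28, 2129: 28 days (February has 28).
Mar 28, 2129 → Apr 28, 2129: 31 days.
Total: 1459 days.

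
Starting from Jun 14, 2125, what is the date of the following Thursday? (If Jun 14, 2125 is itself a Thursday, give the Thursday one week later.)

Jun 14, 2125 is a Thursday.
From Thursday to the next Thursday is 7 days.
Jun 14, 2125 + 7 = Jun 21, 2125.

June 21, 2125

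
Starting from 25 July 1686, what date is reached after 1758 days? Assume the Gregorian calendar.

+365 (one year) → Jul 25, 1687 (1393 left).
+366 (one year; includes Feb 29, 1688) → Jul 25, 1688 (1027 left).
+365 (one year) → Jul 25, 1689 (662 left).
+365 (one year) → Jul 25, 1690 (297 left).
Jul has 31 days: +7 → Aug 1, 1690 (290 left).
Aug has 31 days: +31 → Sep 1, 1690 (259 left).
Sep has 30 days: +30 → Oct 1, 1690 (229 left).
Oct has 31 days: +31 → Nov 1, 1690 (198 left).
Nov has 30 days: +30 → Dec 1, 1690 (168 left).
Dec has 31 days: +31 → Jan 1, 1691 (137 left).
Jan has 31 days: +31 → Feb 1, 1691 (106 left).
Feb has 28 days: +28 → Mar 1, 1691 (78 left).
Mar has 31 days: +31 → Apr 1, 1691 (47 left).
Apr has 30 days: +30 → May 1, 1691 (17 left).
+17 → May 18, 1691.

May 18, 1691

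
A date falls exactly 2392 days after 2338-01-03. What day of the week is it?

Jan 3, 2338 is a Monday.
2392 mod 7 = 5, so 2392 days after a Monday is Monday + 5 = Saturday.

Saturday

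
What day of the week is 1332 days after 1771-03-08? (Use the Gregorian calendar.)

Sunday

First find the weekday of Mar 8, 1771. Doomsday rule: the anchor day for the 1700s is Sunday. For year 71: 71÷12 = 5 r 11, and 11÷4 = 2, so 5+11+2 = 18.
Sunday + 18 ≡ Thursday — that's 1771's doomsday.
In March the doomsday date is Mar 14.
Mar 8 is 6 days before Mar 14; 6 mod 7 = 6, so Thursday − 6 = Friday.
1332 mod 7 = 2, so 1332 days after a Friday is Friday + 2 = Sunday.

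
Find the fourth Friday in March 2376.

March 1, 2376 is a Monday.
The first Friday is therefore March 5 (4 days later).
The fourth Friday is 5 + 3×7 = March 26.

March 26, 2376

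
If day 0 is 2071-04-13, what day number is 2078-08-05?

2671

Apr 13, 2071 → Apr 13, 2072: 366 days (Feb 29, 2072 is in that span).
Apr 13, 2072 → Apr 13, 2073: 365 days.
Apr 13, 2073 → Apr 13, 2074: 365 days.
Apr 13, 2074 → Apr 13, 2075: 365 days.
Apr 13, 2075 → Apr 13, 2076: 366 days (Feb 29, 2076 is in that span).
Apr 13, 2076 → Apr 13, 2077: 365 days.
Apr 13, 2077 → Apr 13, 2078: 365 days.
Apr 13, 2078 → May 13, 2078: 30 days (April has 30).
May 13, 2078 → Jun 13, 2078: 31 days (May has 31).
Jun 13, 2078 → Jul 13, 2078: 30 days (June has 30).
Jul 13, 2078 → Aug 5, 2078: 23 days.
Total: 2671 days.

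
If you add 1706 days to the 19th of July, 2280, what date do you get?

March 21, 2285

+365 (one year) → Jul 19, 2281 (1341 left).
+365 (one year) → Jul 19, 2282 (976 left).
+365 (one year) → Jul 19, 2283 (611 left).
+366 (one year; includes Feb 29, 2284) → Jul 19, 2284 (245 left).
Jul has 31 days: +13 → Aug 1, 2284 (232 left).
Aug has 31 days: +31 → Sep 1, 2284 (201 left).
Sep has 30 days: +30 → Oct 1, 2284 (171 left).
Oct has 31 days: +31 → Nov 1, 2284 (140 left).
Nov has 30 days: +30 → Dec 1, 2284 (110 left).
Dec has 31 days: +31 → Jan 1, 2285 (79 left).
Jan has 31 days: +31 → Feb 1, 2285 (48 left).
Feb has 28 days: +28 → Mar 1, 2285 (20 left).
+20 → Mar 21, 2285.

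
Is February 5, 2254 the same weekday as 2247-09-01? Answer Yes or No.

No

From Sep 1, 2247 to Feb 5, 2254 is 2349 days.
2349 mod 7 = 4, so they are different weekdays.
(Sep 1, 2247 is a Wednesday; Feb 5, 2254 is a Sunday.)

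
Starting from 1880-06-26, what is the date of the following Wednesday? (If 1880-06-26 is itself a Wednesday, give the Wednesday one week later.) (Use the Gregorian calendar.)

Jun 26, 1880 is a Saturday.
From Saturday to the next Wednesday is 4 days.
Jun 26, 1880 + 4 = Jun 30, 1880.

June 30, 1880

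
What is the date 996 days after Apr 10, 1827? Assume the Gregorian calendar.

+366 (one year; includes Feb 29, 1828) → Apr 10, 1828 (630 left).
+365 (one year) → Apr 10, 1829 (265 left).
Apr has 30 days: +21 → May 1, 1829 (244 left).
May has 31 days: +31 → Jun 1, 1829 (213 left).
Jun has 30 days: +30 → Jul 1, 1829 (183 left).
Jul has 31 days: +31 → Aug 1, 1829 (152 left).
Aug has 31 days: +31 → Sep 1, 1829 (121 left).
Sep has 30 days: +30 → Oct 1, 1829 (91 left).
Oct has 31 days: +31 → Nov 1, 1829 (60 left).
Nov has 30 days: +30 → Dec 1, 1829 (30 left).
+30 → Dec 31, 1829.

December 31, 1829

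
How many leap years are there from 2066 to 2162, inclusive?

23

Multiples of 4 in [2066,2162]: 24.
Of those, multiples of 100: 1 (not leap unless ÷400).
Multiples of 400: 0.
Leap years = 24 − 1 + 0 = 23.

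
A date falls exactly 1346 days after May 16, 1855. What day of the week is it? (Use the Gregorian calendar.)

Friday

First find the weekday of May 16, 1855. Doomsday rule: the anchor day for the 1800s is Friday. For year 55: 55÷12 = 4 r 7, and 7÷4 = 1, so 4+7+1 = 12.
Friday + 12 ≡ Wednesday — that's 1855's doomsday.
In May the doomsday date is May 9.
May 16 is 7 days after May 9; 7 mod 7 = 0, so Wednesday + 0 = Wednesday.
1346 mod 7 = 2, so 1346 days after a Wednesday is Wednesday + 2 = Friday.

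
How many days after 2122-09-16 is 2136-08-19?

5086

Sep 16, 2122 → Sep 16, 2123: 365 days.
Sep 16, 2123 → Sep 16, 2124: 366 days (Feb 29, 2124 is in that span).
Sep 16, 2124 → Sep 16, 2125: 365 days.
Sep 16, 2125 → Sep 16, 2126: 365 days.
Sep 16, 2126 → Sep 16, 2127: 365 days.
Sep 16, 2127 → Sep 16, 2128: 366 days (Feb 29, 2128 is in that span).
Sep 16, 2128 → Sep 16, 2129: 365 days.
Sep 16, 2129 → Sep 16, 2130: 365 days.
Sep 16, 2130 → Sep 16, 2131: 365 days.
Sep 16, 2131 → Sep 16, 2132: 366 days (Feb 29, 2132 is in that span).
Sep 16, 2132 → Sep 16, 2133: 365 days.
Sep 16, 2133 → Sep 16, 2134: 365 days.
Sep 16, 2134 → Sep 16, 2135: 365 days.
Sep 16, 2135 → Oct 16, 2135: 30 days (September has 30).
Oct 16, 2135 → Nov 16, 2135: 31 days (October has 31).
Nov 16, 2135 → Dec 16, 2135: 30 days (November has 30).
Dec 16, 2135 → Jan 16, 2136: 31 days (December has 31).
Jan 16, 2136 → Feb 16, 2136: 31 days (January has 31).
Feb 16, 2136 → Mar 16, 2136: 29 days (February has 29).
Mar 16, 2136 → Apr 16, 2136: 31 days (March has 31).
Apr 16, 2136 → May 16, 2136: 30 days (April has 30).
May 16, 2136 → Jun 16, 2136: 31 days (May has 31).
Jun 16, 2136 → Jul 16, 2136: 30 days (June has 30).
Jul 16, 2136 → Aug 16, 2136: 31 days (July has 31).
Aug 16, 2136 → Aug 19, 2136: 3 days.
Total: 5086 days.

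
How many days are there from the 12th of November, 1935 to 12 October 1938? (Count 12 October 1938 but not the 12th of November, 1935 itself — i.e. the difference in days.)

1065

Nov 12, 1935 → Nov 12, 1936: 366 days (Feb 29, 1936 is in that span).
Nov 12, 1936 → Nov 12, 1937: 365 days.
Nov 12, 1937 → Dec 12, 1937: 30 days (November has 30).
Dec 12, 1937 → Jan 12, 1938: 31 days (December has 31).
Jan 12, 1938 → Feb 12, 1938: 31 days (January has 31).
Feb 12, 1938 → Mar 12, 1938: 28 days (February has 28).
Mar 12, 1938 → Apr 12, 1938: 31 days (March has 31).
Apr 12, 1938 → May 12, 1938: 30 days (April has 30).
May 12, 1938 → Jun 12, 1938: 31 days (May has 31).
Jun 12, 1938 → Jul 12, 1938: 30 days (June has 30).
Jul 12, 1938 → Aug 12, 1938: 31 days (July has 31).
Aug 12, 1938 → Sep 12, 1938: 31 days (August has 31).
Sep 12, 1938 → Oct 12, 1938: 30 days.
Total: 1065 days.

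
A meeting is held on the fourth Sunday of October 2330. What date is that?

October 26, 2330

October 1, 2330 is a Wednesday.
The first Sunday is therefore October 5 (4 days later).
The fourth Sunday is 5 + 3×7 = October 26.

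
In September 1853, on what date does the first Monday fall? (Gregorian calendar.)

September 1, 1853 is a Thursday.
The first Monday is therefore September 5 (4 days later).

September 5, 1853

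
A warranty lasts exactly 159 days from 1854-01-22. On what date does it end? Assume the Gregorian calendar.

June 30, 1854

Jan has 31 days: +10 → Feb 1, 1854 (149 left).
Feb has 28 days: +28 → Mar 1, 1854 (121 left).
Mar has 31 days: +31 → Apr 1, 1854 (90 left).
Apr has 30 days: +30 → May 1, 1854 (60 left).
May has 31 days: +31 → Jun 1, 1854 (29 left).
+29 → Jun 30, 1854.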